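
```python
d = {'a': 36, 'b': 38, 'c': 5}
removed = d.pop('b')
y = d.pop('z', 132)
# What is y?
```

After line 1: d = {'a': 36, 'b': 38, 'c': 5}
After line 2 (pop 'b' returns 38): d = {'a': 36, 'c': 5}, removed = 38
After line 3 (pop 'z' missing, returns default 132): d = {'a': 36, 'c': 5}, y = 132

132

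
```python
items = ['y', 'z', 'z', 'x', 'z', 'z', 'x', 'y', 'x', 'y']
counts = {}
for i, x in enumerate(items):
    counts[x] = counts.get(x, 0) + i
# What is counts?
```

Initial: counts = {}, items = ['y', 'z', 'z', 'x', 'z', 'z', 'x', 'y', 'x', 'y']
i=0, x='y': counts = {'y': 0}
i=1, x='z': counts = {'y': 0, 'z': 1}
i=2, x='z': counts = {'y': 0, 'z': 3}
i=3, x='x': counts = {'y': 0, 'z': 3, 'x': 3}
i=4, x='z': counts = {'y': 0, 'z': 7, 'x': 3}
i=5, x='z': counts = {'y': 0, 'z': 12, 'x': 3}
i=6, x='x': counts = {'y': 0, 'z': 12, 'x': 9}
i=7, x='y': counts = {'y': 7, 'z': 12, 'x': 9}
i=8, x='x': counts = {'y': 7, 'z': 12, 'x': 17}
i=9, x='y': counts = {'y': 16, 'z': 12, 'x': 17}

{'y': 16, 'z': 12, 'x': 17}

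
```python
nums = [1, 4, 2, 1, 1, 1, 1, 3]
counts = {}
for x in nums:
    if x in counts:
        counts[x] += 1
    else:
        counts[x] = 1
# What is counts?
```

Initial: counts = {}, nums = [1, 4, 2, 1, 1, 1, 1, 3]
See 1: counts = {1: 1}
See 4: counts = {1: 1, 4: 1}
See 2: counts = {1: 1, 4: 1, 2: 1}
See 1: counts = {1: 2, 4: 1, 2: 1}
See 1: counts = {1: 3, 4: 1, 2: 1}
See 1: counts = {1: 4, 4: 1, 2: 1}
See 1: counts = {1: 5, 4: 1, 2: 1}
See 3: counts = {1: 5, 4: 1, 2: 1, 3: 1}

{1: 5, 4: 1, 2: 1, 3: 1}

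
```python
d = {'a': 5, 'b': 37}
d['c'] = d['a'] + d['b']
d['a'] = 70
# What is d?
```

After line 1: d = {'a': 5, 'b': 37}
After line 2 (d['c'] = 5 + 37): d = {'a': 5, 'b': 37, 'c': 42}
After line 3: d = {'a': 70, 'b': 37, 'c': 42}

{'a': 70, 'b': 37, 'c': 42}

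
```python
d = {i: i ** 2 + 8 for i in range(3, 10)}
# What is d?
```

{3: 17, 4: 24, 5: 33, 6: 44, 7: 57, 8: 72, 9: 89}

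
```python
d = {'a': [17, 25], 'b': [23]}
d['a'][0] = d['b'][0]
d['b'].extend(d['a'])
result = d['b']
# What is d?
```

After line 1: d = {'a': [17, 25], 'b': [23]}
After line 2 (a[0] = b[0] = 23): d = {'a': [23, 25], 'b': [23]}
After line 3 (b.extend(a) appends [23, 25]): d = {'a': [23, 25], 'b': [23, 23, 25]}
After line 4: result = d['b'] = [23, 23, 25]

{'a': [23, 25], 'b': [23, 23, 25]}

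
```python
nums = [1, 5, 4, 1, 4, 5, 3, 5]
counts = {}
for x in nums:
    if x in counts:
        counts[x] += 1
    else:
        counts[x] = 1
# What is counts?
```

Initial: counts = {}, nums = [1, 5, 4, 1, 4, 5, 3, 5]
See 1: counts = {1: 1}
See 5: counts = {1: 1, 5: 1}
See 4: counts = {1: 1, 5: 1, 4: 1}
See 1: counts = {1: 2, 5: 1, 4: 1}
See 4: counts = {1: 2, 5: 1, 4: 2}
See 5: counts = {1: 2, 5: 2, 4: 2}
See 3: counts = {1: 2, 5: 2, 4: 2, 3: 1}
See 5: counts = {1: 2, 5: 3, 4: 2, 3: 1}

{1: 2, 5: 3, 4: 2, 3: 1}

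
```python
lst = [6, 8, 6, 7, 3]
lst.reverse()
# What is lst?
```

[3, 7, 6, 8, 6]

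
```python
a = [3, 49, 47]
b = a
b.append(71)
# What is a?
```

After line 1: a = [3, 49, 47]
After line 2 (b = a is an alias, same object): a = [3, 49, 47], b = [3, 49, 47]
After line 3 (b.append mutates the shared list): a = [3, 49, 47, 71], b = [3, 49, 47, 71]

[3, 49, 47, 71]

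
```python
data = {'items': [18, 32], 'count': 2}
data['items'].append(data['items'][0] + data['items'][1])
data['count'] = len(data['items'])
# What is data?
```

After line 1: data = {'items': [18, 32], 'count': 2}
After line 2 (append 18 + 32 = 50): data = {'items': [18, 32, 50], 'count': 2}
After line 3 (count = len(items) = 3): data = {'items': [18, 32, 50], 'count': 3}

{'items': [18, 32, 50], 'count': 3}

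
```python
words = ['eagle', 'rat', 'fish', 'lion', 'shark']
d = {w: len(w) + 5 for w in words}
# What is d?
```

{'eagle': 10, 'rat': 8, 'fish': 9, 'lion': 9, 'shark': 10}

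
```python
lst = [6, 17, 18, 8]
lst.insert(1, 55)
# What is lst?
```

[6, 55, 17, 18, 8]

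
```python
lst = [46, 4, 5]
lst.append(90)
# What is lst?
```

[46, 4, 5, 90]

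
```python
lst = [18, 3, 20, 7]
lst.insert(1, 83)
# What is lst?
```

[18, 83, 3, 20, 7]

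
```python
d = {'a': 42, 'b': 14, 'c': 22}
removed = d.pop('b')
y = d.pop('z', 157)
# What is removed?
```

After line 1: d = {'a': 42, 'b': 14, 'c': 22}
After line 2 (pop 'b' returns 14): d = {'a': 42, 'c': 22}, removed = 14
After line 3 (pop 'z' missing, returns default 157): d = {'a': 42, 'c': 22}, y = 157

14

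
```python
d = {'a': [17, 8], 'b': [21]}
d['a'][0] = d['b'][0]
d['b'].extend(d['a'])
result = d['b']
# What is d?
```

After line 1: d = {'a': [17, 8], 'b': [21]}
After line 2 (a[0] = b[0] = 21): d = {'a': [21, 8], 'b': [21]}
After line 3 (b.extend(a) appends [21, 8]): d = {'a': [21, 8], 'b': [21, 21, 8]}
After line 4: result = d['b'] = [21, 21, 8]

{'a': [21, 8], 'b': [21, 21, 8]}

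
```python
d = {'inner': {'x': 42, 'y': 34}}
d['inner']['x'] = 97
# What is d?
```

After line 1: d = {'inner': {'x': 42, 'y': 34}}
After line 2 (inner x overwritten): d = {'inner': {'x': 97, 'y': 34}}

{'inner': {'x': 97, 'y': 34}}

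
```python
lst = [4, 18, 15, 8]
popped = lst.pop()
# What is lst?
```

[4, 18, 15]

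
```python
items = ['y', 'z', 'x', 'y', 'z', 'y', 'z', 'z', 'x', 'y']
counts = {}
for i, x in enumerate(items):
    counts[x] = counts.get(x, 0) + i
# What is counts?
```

Initial: counts = {}, items = ['y', 'z', 'x', 'y', 'z', 'y', 'z', 'z', 'x', 'y']
i=0, x='y': counts = {'y': 0}
i=1, x='z': counts = {'y': 0, 'z': 1}
i=2, x='x': counts = {'y': 0, 'z': 1, 'x': 2}
i=3, x='y': counts = {'y': 3, 'z': 1, 'x': 2}
i=4, x='z': counts = {'y': 3, 'z': 5, 'x': 2}
i=5, x='y': counts = {'y': 8, 'z': 5, 'x': 2}
i=6, x='z': counts = {'y': 8, 'z': 11, 'x': 2}
i=7, x='z': counts = {'y': 8, 'z': 18, 'x': 2}
i=8, x='x': counts = {'y': 8, 'z': 18, 'x': 10}
i=9, x='y': counts = {'y': 17, 'z': 18, 'x': 10}

{'y': 17, 'z': 18, 'x': 10}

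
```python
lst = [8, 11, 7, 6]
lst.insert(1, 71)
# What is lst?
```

[8, 71, 11, 7, 6]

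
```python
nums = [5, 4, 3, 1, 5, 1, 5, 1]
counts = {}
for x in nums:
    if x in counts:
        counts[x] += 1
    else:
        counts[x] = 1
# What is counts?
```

Initial: counts = {}, nums = [5, 4, 3, 1, 5, 1, 5, 1]
See 5: counts = {5: 1}
See 4: counts = {5: 1, 4: 1}
See 3: counts = {5: 1, 4: 1, 3: 1}
See 1: counts = {5: 1, 4: 1, 3: 1, 1: 1}
See 5: counts = {5: 2, 4: 1, 3: 1, 1: 1}
See 1: counts = {5: 2, 4: 1, 3: 1, 1: 2}
See 5: counts = {5: 3, 4: 1, 3: 1, 1: 2}
See 1: counts = {5: 3, 4: 1, 3: 1, 1: 3}

{5: 3, 4: 1, 3: 1, 1: 3}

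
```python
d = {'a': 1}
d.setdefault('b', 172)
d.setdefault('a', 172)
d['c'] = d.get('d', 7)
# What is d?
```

After line 1: d = {'a': 1}
After line 2 (setdefault adds 'b'=172): d = {'a': 1, 'b': 172}
After line 3 (setdefault 'a' no-op, already exists): d = {'a': 1, 'b': 172}
After line 4 (get('d', 7) returns default since 'd' not in d): d = {'a': 1, 'b': 172, 'c': 7}

{'a': 1, 'b': 172, 'c': 7}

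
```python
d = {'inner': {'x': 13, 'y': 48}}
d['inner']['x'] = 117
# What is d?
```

After line 1: d = {'inner': {'x': 13, 'y': 48}}
After line 2 (inner x overwritten): d = {'inner': {'x': 117, 'y': 48}}

{'inner': {'x': 117, 'y': 48}}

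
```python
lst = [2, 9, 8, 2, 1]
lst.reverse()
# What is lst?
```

[1, 2, 8, 9, 2]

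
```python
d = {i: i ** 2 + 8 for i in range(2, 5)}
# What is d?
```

{2: 12, 3: 17, 4: 24}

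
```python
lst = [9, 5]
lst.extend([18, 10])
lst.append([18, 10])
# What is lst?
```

After line 1: lst = [9, 5]
After line 2 (extend unpacks [18, 10]): lst = [9, 5, 18, 10]
After line 3 (append adds [18, 10] as single element): lst = [9, 5, 18, 10, [18, 10]]

[9, 5, 18, 10, [18, 10]]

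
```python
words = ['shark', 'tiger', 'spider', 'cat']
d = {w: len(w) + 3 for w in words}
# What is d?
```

{'shark': 8, 'tiger': 8, 'spider': 9, 'cat': 6}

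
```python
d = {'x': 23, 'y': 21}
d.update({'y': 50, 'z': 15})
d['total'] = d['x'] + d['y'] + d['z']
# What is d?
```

After line 1: d = {'x': 23, 'y': 21}
After line 2 (y overwritten, z added): d = {'x': 23, 'y': 50, 'z': 15}
After line 3 (total = 23 + 50 + 15 = 88): d = {'x': 23, 'y': 50, 'z': 15, 'total': 88}

{'x': 23, 'y': 50, 'z': 15, 'total': 88}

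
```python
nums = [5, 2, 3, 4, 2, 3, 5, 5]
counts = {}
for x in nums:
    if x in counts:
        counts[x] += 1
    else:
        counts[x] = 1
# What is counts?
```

Initial: counts = {}, nums = [5, 2, 3, 4, 2, 3, 5, 5]
See 5: counts = {5: 1}
See 2: counts = {5: 1, 2: 1}
See 3: counts = {5: 1, 2: 1, 3: 1}
See 4: counts = {5: 1, 2: 1, 3: 1, 4: 1}
See 2: counts = {5: 1, 2: 2, 3: 1, 4: 1}
See 3: counts = {5: 1, 2: 2, 3: 2, 4: 1}
See 5: counts = {5: 2, 2: 2, 3: 2, 4: 1}
See 5: counts = {5: 3, 2: 2, 3: 2, 4: 1}

{5: 3, 2: 2, 3: 2, 4: 1}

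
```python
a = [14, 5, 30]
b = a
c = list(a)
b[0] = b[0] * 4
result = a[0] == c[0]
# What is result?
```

After line 1: a = [14, 5, 30]
After line 2 (b = a, alias): a = [14, 5, 30], b = [14, 5, 30]
After line 3 (c = list(a) is a copy, new object): c = [14, 5, 30]
After line 4 (b[0] = 14 * 4 = 56; mutates shared a/b): a = b = [56, 5, 30], c = [14, 5, 30]
After line 5 (a[0] = 56, c[0] = 14; result = False)

False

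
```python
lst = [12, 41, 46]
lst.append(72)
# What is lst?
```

[12, 41, 46, 72]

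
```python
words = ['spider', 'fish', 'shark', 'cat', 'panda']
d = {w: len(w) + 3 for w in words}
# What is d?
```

{'spider': 9, 'fish': 7, 'shark': 8, 'cat': 6, 'panda': 8}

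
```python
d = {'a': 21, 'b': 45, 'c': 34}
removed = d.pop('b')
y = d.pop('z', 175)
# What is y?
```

After line 1: d = {'a': 21, 'b': 45, 'c': 34}
After line 2 (pop 'b' returns 45): d = {'a': 21, 'c': 34}, removed = 45
After line 3 (pop 'z' missing, returns default 175): d = {'a': 21, 'c': 34}, y = 175

175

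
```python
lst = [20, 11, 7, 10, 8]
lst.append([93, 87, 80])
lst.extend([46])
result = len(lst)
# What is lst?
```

After line 1: lst = [20, 11, 7, 10, 8]
After line 2 (append adds [93, 87, 80] as single element): lst = [20, 11, 7, 10, 8, [93, 87, 80]]
After line 3 (extend unpacks [46], adds 46): lst = [20, 11, 7, 10, 8, [93, 87, 80], 46]
After line 4: result = len(lst) = 7

[20, 11, 7, 10, 8, [93, 87, 80], 46]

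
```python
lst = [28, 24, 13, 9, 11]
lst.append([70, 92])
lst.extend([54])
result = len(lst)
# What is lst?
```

After line 1: lst = [28, 24, 13, 9, 11]
After line 2 (append adds [70, 92] as single element): lst = [28, 24, 13, 9, 11, [70, 92]]
After line 3 (extend unpacks [54], adds 54): lst = [28, 24, 13, 9, 11, [70, 92], 54]
After line 4: result = len(lst) = 7

[28, 24, 13, 9, 11, [70, 92], 54]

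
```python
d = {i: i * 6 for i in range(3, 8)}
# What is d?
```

{3: 18, 4: 24, 5: 30, 6: 36, 7: 42}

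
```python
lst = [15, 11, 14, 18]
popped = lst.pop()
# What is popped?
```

18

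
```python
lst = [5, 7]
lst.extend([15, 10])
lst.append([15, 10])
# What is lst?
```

After line 1: lst = [5, 7]
After line 2 (extend unpacks [15, 10]): lst = [5, 7, 15, 10]
After line 3 (append adds [15, 10] as single element): lst = [5, 7, 15, 10, [15, 10]]

[5, 7, 15, 10, [15, 10]]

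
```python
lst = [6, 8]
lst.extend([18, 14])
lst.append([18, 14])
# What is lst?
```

After line 1: lst = [6, 8]
After line 2 (extend unpacks [18, 14]): lst = [6, 8, 18, 14]
After line 3 (append adds [18, 14] as single element): lst = [6, 8, 18, 14, [18, 14]]

[6, 8, 18, 14, [18, 14]]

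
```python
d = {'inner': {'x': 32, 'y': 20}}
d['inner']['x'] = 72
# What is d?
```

After line 1: d = {'inner': {'x': 32, 'y': 20}}
After line 2 (inner x overwritten): d = {'inner': {'x': 72, 'y': 20}}

{'inner': {'x': 72, 'y': 20}}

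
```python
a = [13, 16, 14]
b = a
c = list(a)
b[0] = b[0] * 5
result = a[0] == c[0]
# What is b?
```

After line 1: a = [13, 16, 14]
After line 2 (b = a, alias): a = [13, 16, 14], b = [13, 16, 14]
After line 3 (c = list(a) is a copy, new object): c = [13, 16, 14]
After line 4 (b[0] = 13 * 5 = 65; mutates shared a/b): a = b = [65, 16, 14], c = [13, 16, 14]
After line 5 (a[0] = 65, c[0] = 13; result = False)

[65, 16, 14]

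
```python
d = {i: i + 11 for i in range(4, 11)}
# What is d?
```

{4: 15, 5: 16, 6: 17, 7: 18, 8: 19, 9: 20, 10: 21}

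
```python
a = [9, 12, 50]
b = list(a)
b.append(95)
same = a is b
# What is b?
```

After line 1: a = [9, 12, 50]
After line 2 (b = list(a) is a shallow copy, new object): a = [9, 12, 50], b = [9, 12, 50]
After line 3 (append only mutates b): a = [9, 12, 50], b = [9, 12, 50, 95]
After line 4 (same = a is b; different objects -> False): same = False

[9, 12, 50, 95]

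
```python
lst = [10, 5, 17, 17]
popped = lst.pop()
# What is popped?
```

17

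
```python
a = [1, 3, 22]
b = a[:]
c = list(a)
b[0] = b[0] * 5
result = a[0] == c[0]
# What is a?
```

After line 1: a = [1, 3, 22]
After line 2 (b = a[:], copy): a = [1, 3, 22], b = [1, 3, 22]
After line 3 (c = list(a) is a copy, new object): c = [1, 3, 22]
After line 4 (b[0] = 1 * 5 = 5; only b mutates (copy)): a = [1, 3, 22], b = [5, 3, 22], c = [1, 3, 22]
After line 5 (a[0] = 1, c[0] = 1; result = True)

[1, 3, 22]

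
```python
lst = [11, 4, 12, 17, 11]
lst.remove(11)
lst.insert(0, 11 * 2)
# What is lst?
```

After line 1: lst = [11, 4, 12, 17, 11]
After line 2 (remove first 11): lst = [4, 12, 17, 11]
After line 3 (insert 22 at index 0): lst = [22, 4, 12, 17, 11]

[22, 4, 12, 17, 11]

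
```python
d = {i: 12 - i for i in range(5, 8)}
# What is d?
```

{5: 7, 6: 6, 7: 5}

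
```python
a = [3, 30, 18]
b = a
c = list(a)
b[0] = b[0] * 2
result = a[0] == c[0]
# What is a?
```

After line 1: a = [3, 30, 18]
After line 2 (b = a, alias): a = [3, 30, 18], b = [3, 30, 18]
After line 3 (c = list(a) is a copy, new object): c = [3, 30, 18]
After line 4 (b[0] = 3 * 2 = 6; mutates shared a/b): a = b = [6, 30, 18], c = [3, 30, 18]
After line 5 (a[0] = 6, c[0] = 3; result = False)

[6, 30, 18]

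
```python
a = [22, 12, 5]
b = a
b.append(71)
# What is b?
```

After line 1: a = [22, 12, 5]
After line 2 (b = a is an alias, same object): a = [22, 12, 5], b = [22, 12, 5]
After line 3 (b.append mutates the shared list): a = [22, 12, 5, 71], b = [22, 12, 5, 71]

[22, 12, 5, 71]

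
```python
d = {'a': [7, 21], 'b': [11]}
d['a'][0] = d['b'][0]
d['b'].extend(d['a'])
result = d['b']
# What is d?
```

After line 1: d = {'a': [7, 21], 'b': [11]}
After line 2 (a[0] = b[0] = 11): d = {'a': [11, 21], 'b': [11]}
After line 3 (b.extend(a) appends [11, 21]): d = {'a': [11, 21], 'b': [11, 11, 21]}
After line 4: result = d['b'] = [11, 11, 21]

{'a': [11, 21], 'b': [11, 11, 21]}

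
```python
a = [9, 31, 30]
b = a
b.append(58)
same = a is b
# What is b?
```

After line 1: a = [9, 31, 30]
After line 2 (b = a is an alias, same object): a = [9, 31, 30], b = [9, 31, 30]
After line 3 (b.append mutates the shared list): a = [9, 31, 30, 58], b = [9, 31, 30, 58]
After line 4 (same = a is b; same object -> True): same = True

[9, 31, 30, 58]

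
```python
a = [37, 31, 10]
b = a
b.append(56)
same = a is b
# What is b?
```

After line 1: a = [37, 31, 10]
After line 2 (b = a is an alias, same object): a = [37, 31, 10], b = [37, 31, 10]
After line 3 (b.append mutates the shared list): a = [37, 31, 10, 56], b = [37, 31, 10, 56]
After line 4 (same = a is b; same object -> True): same = True

[37, 31, 10, 56]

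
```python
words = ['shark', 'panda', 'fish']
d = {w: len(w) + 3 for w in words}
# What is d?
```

{'shark': 8, 'panda': 8, 'fish': 7}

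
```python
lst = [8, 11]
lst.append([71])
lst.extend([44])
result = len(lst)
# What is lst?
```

After line 1: lst = [8, 11]
After line 2 (append adds [71] as single element): lst = [8, 11, [71]]
After line 3 (extend unpacks [44], adds 44): lst = [8, 11, [71], 44]
After line 4: result = len(lst) = 4

[8, 11, [71], 44]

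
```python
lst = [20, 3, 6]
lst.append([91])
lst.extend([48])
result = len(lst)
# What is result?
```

After line 1: lst = [20, 3, 6]
After line 2 (append adds [91] as single element): lst = [20, 3, 6, [91]]
After line 3 (extend unpacks [48], adds 48): lst = [20, 3, 6, [91], 48]
After line 4: result = len(lst) = 5

5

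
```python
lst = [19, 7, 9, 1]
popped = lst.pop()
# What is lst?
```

[19, 7, 9]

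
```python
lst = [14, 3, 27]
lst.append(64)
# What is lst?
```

[14, 3, 27, 64]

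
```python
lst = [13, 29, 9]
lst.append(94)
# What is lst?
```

[13, 29, 9, 94]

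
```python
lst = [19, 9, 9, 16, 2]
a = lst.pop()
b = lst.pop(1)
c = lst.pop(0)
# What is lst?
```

After line 1: lst = [19, 9, 9, 16, 2]
After line 2 (pop() -> a = 2): lst = [19, 9, 9, 16]
After line 3 (pop(1) -> b = 9): lst = [19, 9, 16]
After line 4 (pop(0) -> c = 19): lst = [9, 16]

[9, 16]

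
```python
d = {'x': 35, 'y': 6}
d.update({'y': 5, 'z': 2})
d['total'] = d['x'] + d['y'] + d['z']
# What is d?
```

After line 1: d = {'x': 35, 'y': 6}
After line 2 (y overwritten, z added): d = {'x': 35, 'y': 5, 'z': 2}
After line 3 (total = 35 + 5 + 2 = 42): d = {'x': 35, 'y': 5, 'z': 2, 'total': 42}

{'x': 35, 'y': 5, 'z': 2, 'total': 42}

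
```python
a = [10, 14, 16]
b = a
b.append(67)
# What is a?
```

After line 1: a = [10, 14, 16]
After line 2 (b = a is an alias, same object): a = [10, 14, 16], b = [10, 14, 16]
After line 3 (b.append mutates the shared list): a = [10, 14, 16, 67], b = [10, 14, 16, 67]

[10, 14, 16, 67]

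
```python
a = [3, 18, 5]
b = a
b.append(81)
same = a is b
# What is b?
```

After line 1: a = [3, 18, 5]
After line 2 (b = a is an alias, same object): a = [3, 18, 5], b = [3, 18, 5]
After line 3 (b.append mutates the shared list): a = [3, 18, 5, 81], b = [3, 18, 5, 81]
After line 4 (same = a is b; same object -> True): same = True

[3, 18, 5, 81]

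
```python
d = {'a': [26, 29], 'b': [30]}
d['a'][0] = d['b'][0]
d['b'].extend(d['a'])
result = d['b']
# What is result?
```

After line 1: d = {'a': [26, 29], 'b': [30]}
After line 2 (a[0] = b[0] = 30): d = {'a': [30, 29], 'b': [30]}
After line 3 (b.extend(a) appends [30, 29]): d = {'a': [30, 29], 'b': [30, 30, 29]}
After line 4: result = d['b'] = [30, 30, 29]

[30, 30, 29]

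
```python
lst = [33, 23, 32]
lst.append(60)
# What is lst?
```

[33, 23, 32, 60]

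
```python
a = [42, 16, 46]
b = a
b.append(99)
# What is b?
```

After line 1: a = [42, 16, 46]
After line 2 (b = a is an alias, same object): a = [42, 16, 46], b = [42, 16, 46]
After line 3 (b.append mutates the shared list): a = [42, 16, 46, 99], b = [42, 16, 46, 99]

[42, 16, 46, 99]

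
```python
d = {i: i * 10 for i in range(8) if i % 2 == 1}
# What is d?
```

{1: 10, 3: 30, 5: 50, 7: 70}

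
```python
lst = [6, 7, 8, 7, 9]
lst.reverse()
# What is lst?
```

[9, 7, 8, 7, 6]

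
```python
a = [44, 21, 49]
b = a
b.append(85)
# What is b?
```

After line 1: a = [44, 21, 49]
After line 2 (b = a is an alias, same object): a = [44, 21, 49], b = [44, 21, 49]
After line 3 (b.append mutates the shared list): a = [44, 21, 49, 85], b = [44, 21, 49, 85]

[44, 21, 49, 85]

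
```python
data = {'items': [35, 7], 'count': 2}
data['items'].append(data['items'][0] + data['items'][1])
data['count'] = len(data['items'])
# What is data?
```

After line 1: data = {'items': [35, 7], 'count': 2}
After line 2 (append 35 + 7 = 42): data = {'items': [35, 7, 42], 'count': 2}
After line 3 (count = len(items) = 3): data = {'items': [35, 7, 42], 'count': 3}

{'items': [35, 7, 42], 'count': 3}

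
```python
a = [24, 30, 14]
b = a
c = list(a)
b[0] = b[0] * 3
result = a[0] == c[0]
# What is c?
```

After line 1: a = [24, 30, 14]
After line 2 (b = a, alias): a = [24, 30, 14], b = [24, 30, 14]
After line 3 (c = list(a) is a copy, new object): c = [24, 30, 14]
After line 4 (b[0] = 24 * 3 = 72; mutates shared a/b): a = b = [72, 30, 14], c = [24, 30, 14]
After line 5 (a[0] = 72, c[0] = 24; result = False)

[24, 30, 14]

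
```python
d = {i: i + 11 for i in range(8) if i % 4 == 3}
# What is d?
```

{3: 14, 7: 18}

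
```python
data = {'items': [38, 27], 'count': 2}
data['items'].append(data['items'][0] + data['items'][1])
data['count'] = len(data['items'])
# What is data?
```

After line 1: data = {'items': [38, 27], 'count': 2}
After line 2 (append 38 + 27 = 65): data = {'items': [38, 27, 65], 'count': 2}
After line 3 (count = len(items) = 3): data = {'items': [38, 27, 65], 'count': 3}

{'items': [38, 27, 65], 'count': 3}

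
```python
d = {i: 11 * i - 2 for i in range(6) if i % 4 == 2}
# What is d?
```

{2: 20}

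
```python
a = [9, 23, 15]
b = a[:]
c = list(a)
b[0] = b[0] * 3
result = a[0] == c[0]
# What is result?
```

After line 1: a = [9, 23, 15]
After line 2 (b = a[:], copy): a = [9, 23, 15], b = [9, 23, 15]
After line 3 (c = list(a) is a copy, new object): c = [9, 23, 15]
After line 4 (b[0] = 9 * 3 = 27; only b mutates (copy)): a = [9, 23, 15], b = [27, 23, 15], c = [9, 23, 15]
After line 5 (a[0] = 9, c[0] = 9; result = True)

True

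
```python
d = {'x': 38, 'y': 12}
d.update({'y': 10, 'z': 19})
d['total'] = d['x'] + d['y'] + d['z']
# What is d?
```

After line 1: d = {'x': 38, 'y': 12}
After line 2 (y overwritten, z added): d = {'x': 38, 'y': 10, 'z': 19}
After line 3 (total = 38 + 10 + 19 = 67): d = {'x': 38, 'y': 10, 'z': 19, 'total': 67}

{'x': 38, 'y': 10, 'z': 19, 'total': 67}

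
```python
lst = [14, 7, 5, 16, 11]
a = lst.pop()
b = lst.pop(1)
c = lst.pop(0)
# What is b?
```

After line 1: lst = [14, 7, 5, 16, 11]
After line 2 (pop() -> a = 11): lst = [14, 7, 5, 16]
After line 3 (pop(1) -> b = 7): lst = [14, 5, 16]
After line 4 (pop(0) -> c = 14): lst = [5, 16]

7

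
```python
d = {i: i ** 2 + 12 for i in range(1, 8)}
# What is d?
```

{1: 13, 2: 16, 3: 21, 4: 28, 5: 37, 6: 48, 7: 61}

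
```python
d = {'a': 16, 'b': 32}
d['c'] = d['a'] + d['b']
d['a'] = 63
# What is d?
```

After line 1: d = {'a': 16, 'b': 32}
After line 2 (d['c'] = 16 + 32): d = {'a': 16, 'b': 32, 'c': 48}
After line 3: d = {'a': 63, 'b': 32, 'c': 48}

{'a': 63, 'b': 32, 'c': 48}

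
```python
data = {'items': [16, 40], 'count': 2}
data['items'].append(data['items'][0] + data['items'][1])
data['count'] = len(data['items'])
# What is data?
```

After line 1: data = {'items': [16, 40], 'count': 2}
After line 2 (append 16 + 40 = 56): data = {'items': [16, 40, 56], 'count': 2}
After line 3 (count = len(items) = 3): data = {'items': [16, 40, 56], 'count': 3}

{'items': [16, 40, 56], 'count': 3}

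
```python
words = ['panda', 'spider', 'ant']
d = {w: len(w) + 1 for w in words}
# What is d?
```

{'panda': 6, 'spider': 7, 'ant': 4}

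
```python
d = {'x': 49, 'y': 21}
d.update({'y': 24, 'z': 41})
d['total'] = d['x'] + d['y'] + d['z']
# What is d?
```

After line 1: d = {'x': 49, 'y': 21}
After line 2 (y overwritten, z added): d = {'x': 49, 'y': 24, 'z': 41}
After line 3 (total = 49 + 24 + 41 = 114): d = {'x': 49, 'y': 24, 'z': 41, 'total': 114}

{'x': 49, 'y': 24, 'z': 41, 'total': 114}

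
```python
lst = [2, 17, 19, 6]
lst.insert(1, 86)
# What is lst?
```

[2, 86, 17, 19, 6]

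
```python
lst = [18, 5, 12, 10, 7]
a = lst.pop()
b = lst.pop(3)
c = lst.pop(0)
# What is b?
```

After line 1: lst = [18, 5, 12, 10, 7]
After line 2 (pop() -> a = 7): lst = [18, 5, 12, 10]
After line 3 (pop(3) -> b = 10): lst = [18, 5, 12]
After line 4 (pop(0) -> c = 18): lst = [5, 12]

10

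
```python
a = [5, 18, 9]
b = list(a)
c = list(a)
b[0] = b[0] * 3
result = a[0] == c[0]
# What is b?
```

After line 1: a = [5, 18, 9]
After line 2 (b = list(a), copy): a = [5, 18, 9], b = [5, 18, 9]
After line 3 (c = list(a) is a copy, new object): c = [5, 18, 9]
After line 4 (b[0] = 5 * 3 = 15; only b mutates (copy)): a = [5, 18, 9], b = [15, 18, 9], c = [5, 18, 9]
After line 5 (a[0] = 5, c[0] = 5; result = True)

[15, 18, 9]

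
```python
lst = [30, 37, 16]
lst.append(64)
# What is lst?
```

[30, 37, 16, 64]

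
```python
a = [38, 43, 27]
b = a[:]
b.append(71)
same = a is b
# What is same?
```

After line 1: a = [38, 43, 27]
After line 2 (b = a[:] is a shallow copy, new object): a = [38, 43, 27], b = [38, 43, 27]
After line 3 (append only mutates b): a = [38, 43, 27], b = [38, 43, 27, 71]
After line 4 (same = a is b; different objects -> False): same = False

False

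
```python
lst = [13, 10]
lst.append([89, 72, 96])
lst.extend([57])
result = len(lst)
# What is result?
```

After line 1: lst = [13, 10]
After line 2 (append adds [89, 72, 96] as single element): lst = [13, 10, [89, 72, 96]]
After line 3 (extend unpacks [57], adds 57): lst = [13, 10, [89, 72, 96], 57]
After line 4: result = len(lst) = 4

4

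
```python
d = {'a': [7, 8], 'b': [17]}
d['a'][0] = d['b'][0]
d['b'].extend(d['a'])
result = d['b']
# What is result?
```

After line 1: d = {'a': [7, 8], 'b': [17]}
After line 2 (a[0] = b[0] = 17): d = {'a': [17, 8], 'b': [17]}
After line 3 (b.extend(a) appends [17, 8]): d = {'a': [17, 8], 'b': [17, 17, 8]}
After line 4: result = d['b'] = [17, 17, 8]

[17, 17, 8]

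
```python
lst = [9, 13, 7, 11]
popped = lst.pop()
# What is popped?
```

11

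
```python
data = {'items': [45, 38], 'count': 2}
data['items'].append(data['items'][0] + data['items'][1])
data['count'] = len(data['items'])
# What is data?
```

After line 1: data = {'items': [45, 38], 'count': 2}
After line 2 (append 45 + 38 = 83): data = {'items': [45, 38, 83], 'count': 2}
After line 3 (count = len(items) = 3): data = {'items': [45, 38, 83], 'count': 3}

{'items': [45, 38, 83], 'count': 3}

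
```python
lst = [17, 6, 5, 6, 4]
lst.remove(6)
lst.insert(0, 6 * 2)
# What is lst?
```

After line 1: lst = [17, 6, 5, 6, 4]
After line 2 (remove first 6): lst = [17, 5, 6, 4]
After line 3 (insert 12 at index 0): lst = [12, 17, 5, 6, 4]

[12, 17, 5, 6, 4]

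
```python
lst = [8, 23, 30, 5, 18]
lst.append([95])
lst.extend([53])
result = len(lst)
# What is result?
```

After line 1: lst = [8, 23, 30, 5, 18]
After line 2 (append adds [95] as single element): lst = [8, 23, 30, 5, 18, [95]]
After line 3 (extend unpacks [53], adds 53): lst = [8, 23, 30, 5, 18, [95], 53]
After line 4: result = len(lst) = 7

7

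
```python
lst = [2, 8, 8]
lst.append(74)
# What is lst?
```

[2, 8, 8, 74]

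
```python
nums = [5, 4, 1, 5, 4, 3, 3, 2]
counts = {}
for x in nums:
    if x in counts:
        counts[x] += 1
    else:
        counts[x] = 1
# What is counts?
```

Initial: counts = {}, nums = [5, 4, 1, 5, 4, 3, 3, 2]
See 5: counts = {5: 1}
See 4: counts = {5: 1, 4: 1}
See 1: counts = {5: 1, 4: 1, 1: 1}
See 5: counts = {5: 2, 4: 1, 1: 1}
See 4: counts = {5: 2, 4: 2, 1: 1}
See 3: counts = {5: 2, 4: 2, 1: 1, 3: 1}
See 3: counts = {5: 2, 4: 2, 1: 1, 3: 2}
See 2: counts = {5: 2, 4: 2, 1: 1, 3: 2, 2: 1}

{5: 2, 4: 2, 1: 1, 3: 2, 2: 1}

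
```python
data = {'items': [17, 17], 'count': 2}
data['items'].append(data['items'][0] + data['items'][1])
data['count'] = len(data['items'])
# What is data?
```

After line 1: data = {'items': [17, 17], 'count': 2}
After line 2 (append 17 + 17 = 34): data = {'items': [17, 17, 34], 'count': 2}
After line 3 (count = len(items) = 3): data = {'items': [17, 17, 34], 'count': 3}

{'items': [17, 17, 34], 'count': 3}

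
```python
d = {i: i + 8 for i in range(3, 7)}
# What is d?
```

{3: 11, 4: 12, 5: 13, 6: 14}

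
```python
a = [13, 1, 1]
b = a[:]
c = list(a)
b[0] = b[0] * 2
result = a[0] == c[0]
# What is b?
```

After line 1: a = [13, 1, 1]
After line 2 (b = a[:], copy): a = [13, 1, 1], b = [13, 1, 1]
After line 3 (c = list(a) is a copy, new object): c = [13, 1, 1]
After line 4 (b[0] = 13 * 2 = 26; only b mutates (copy)): a = [13, 1, 1], b = [26, 1, 1], c = [13, 1, 1]
After line 5 (a[0] = 13, c[0] = 13; result = True)

[26, 1, 1]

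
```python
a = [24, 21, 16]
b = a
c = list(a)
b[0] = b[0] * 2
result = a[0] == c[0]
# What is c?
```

After line 1: a = [24, 21, 16]
After line 2 (b = a, alias): a = [24, 21, 16], b = [24, 21, 16]
After line 3 (c = list(a) is a copy, new object): c = [24, 21, 16]
After line 4 (b[0] = 24 * 2 = 48; mutates shared a/b): a = b = [48, 21, 16], c = [24, 21, 16]
After line 5 (a[0] = 48, c[0] = 24; result = False)

[24, 21, 16]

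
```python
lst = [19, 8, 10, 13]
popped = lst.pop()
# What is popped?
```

13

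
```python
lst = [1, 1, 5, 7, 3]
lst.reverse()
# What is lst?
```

[3, 7, 5, 1, 1]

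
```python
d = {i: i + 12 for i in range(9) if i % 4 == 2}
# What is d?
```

{2: 14, 6: 18}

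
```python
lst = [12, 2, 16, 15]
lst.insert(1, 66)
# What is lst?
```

[12, 66, 2, 16, 15]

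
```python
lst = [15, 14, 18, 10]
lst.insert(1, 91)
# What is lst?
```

[15, 91, 14, 18, 10]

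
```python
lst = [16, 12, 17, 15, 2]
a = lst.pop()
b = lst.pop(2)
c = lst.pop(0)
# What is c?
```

After line 1: lst = [16, 12, 17, 15, 2]
After line 2 (pop() -> a = 2): lst = [16, 12, 17, 15]
After line 3 (pop(2) -> b = 17): lst = [16, 12, 15]
After line 4 (pop(0) -> c = 16): lst = [12, 15]

16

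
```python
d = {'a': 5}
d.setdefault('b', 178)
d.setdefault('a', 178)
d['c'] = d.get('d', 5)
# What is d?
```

After line 1: d = {'a': 5}
After line 2 (setdefault adds 'b'=178): d = {'a': 5, 'b': 178}
After line 3 (setdefault 'a' no-op, already exists): d = {'a': 5, 'b': 178}
After line 4 (get('d', 5) returns default since 'd' not in d): d = {'a': 5, 'b': 178, 'c': 5}

{'a': 5, 'b': 178, 'c': 5}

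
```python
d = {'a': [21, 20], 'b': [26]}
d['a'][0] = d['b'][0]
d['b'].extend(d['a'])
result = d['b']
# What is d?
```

After line 1: d = {'a': [21, 20], 'b': [26]}
After line 2 (a[0] = b[0] = 26): d = {'a': [26, 20], 'b': [26]}
After line 3 (b.extend(a) appends [26, 20]): d = {'a': [26, 20], 'b': [26, 26, 20]}
After line 4: result = d['b'] = [26, 26, 20]

{'a': [26, 20], 'b': [26, 26, 20]}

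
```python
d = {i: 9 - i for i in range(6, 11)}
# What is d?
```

{6: 3, 7: 2, 8: 1, 9: 0, 10: -1}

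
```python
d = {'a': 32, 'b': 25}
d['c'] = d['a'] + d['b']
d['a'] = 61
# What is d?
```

After line 1: d = {'a': 32, 'b': 25}
After line 2 (d['c'] = 32 + 25): d = {'a': 32, 'b': 25, 'c': 57}
After line 3: d = {'a': 61, 'b': 25, 'c': 57}

{'a': 61, 'b': 25, 'c': 57}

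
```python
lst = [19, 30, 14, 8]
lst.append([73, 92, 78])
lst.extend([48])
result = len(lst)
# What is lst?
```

After line 1: lst = [19, 30, 14, 8]
After line 2 (append adds [73, 92, 78] as single element): lst = [19, 30, 14, 8, [73, 92, 78]]
After line 3 (extend unpacks [48], adds 48): lst = [19, 30, 14, 8, [73, 92, 78], 48]
After line 4: result = len(lst) = 6

[19, 30, 14, 8, [73, 92, 78], 48]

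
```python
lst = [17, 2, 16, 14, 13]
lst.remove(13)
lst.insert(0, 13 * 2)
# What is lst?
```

After line 1: lst = [17, 2, 16, 14, 13]
After line 2 (remove first 13): lst = [17, 2, 16, 14]
After line 3 (insert 26 at index 0): lst = [26, 17, 2, 16, 14]

[26, 17, 2, 16, 14]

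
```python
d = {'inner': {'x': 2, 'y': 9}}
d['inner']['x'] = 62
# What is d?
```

After line 1: d = {'inner': {'x': 2, 'y': 9}}
After line 2 (inner x overwritten): d = {'inner': {'x': 62, 'y': 9}}

{'inner': {'x': 62, 'y': 9}}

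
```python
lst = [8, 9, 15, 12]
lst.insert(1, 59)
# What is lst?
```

[8, 59, 9, 15, 12]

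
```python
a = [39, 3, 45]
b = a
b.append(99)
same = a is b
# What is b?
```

After line 1: a = [39, 3, 45]
After line 2 (b = a is an alias, same object): a = [39, 3, 45], b = [39, 3, 45]
After line 3 (b.append mutates the shared list): a = [39, 3, 45, 99], b = [39, 3, 45, 99]
After line 4 (same = a is b; same object -> True): same = True

[39, 3, 45, 99]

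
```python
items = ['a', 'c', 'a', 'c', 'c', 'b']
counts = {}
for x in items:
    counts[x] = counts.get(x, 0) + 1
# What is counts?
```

Initial: counts = {}, items = ['a', 'c', 'a', 'c', 'c', 'b']
See 'a': counts = {'a': 1}
See 'c': counts = {'a': 1, 'c': 1}
See 'a': counts = {'a': 2, 'c': 1}
See 'c': counts = {'a': 2, 'c': 2}
See 'c': counts = {'a': 2, 'c': 3}
See 'b': counts = {'a': 2, 'c': 3, 'b': 1}

{'a': 2, 'c': 3, 'b': 1}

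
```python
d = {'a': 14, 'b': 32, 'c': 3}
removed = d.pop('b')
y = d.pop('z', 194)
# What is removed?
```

After line 1: d = {'a': 14, 'b': 32, 'c': 3}
After line 2 (pop 'b' returns 32): d = {'a': 14, 'c': 3}, removed = 32
After line 3 (pop 'z' missing, returns default 194): d = {'a': 14, 'c': 3}, y = 194

32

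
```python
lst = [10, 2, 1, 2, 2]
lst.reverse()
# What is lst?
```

[2, 2, 1, 2, 10]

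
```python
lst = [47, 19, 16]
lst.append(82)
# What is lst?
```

[47, 19, 16, 82]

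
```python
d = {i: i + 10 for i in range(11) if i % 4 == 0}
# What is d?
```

{0: 10, 4: 14, 8: 18}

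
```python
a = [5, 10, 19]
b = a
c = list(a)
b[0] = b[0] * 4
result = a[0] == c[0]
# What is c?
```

After line 1: a = [5, 10, 19]
After line 2 (b = a, alias): a = [5, 10, 19], b = [5, 10, 19]
After line 3 (c = list(a) is a copy, new object): c = [5, 10, 19]
After line 4 (b[0] = 5 * 4 = 20; mutates shared a/b): a = b = [20, 10, 19], c = [5, 10, 19]
After line 5 (a[0] = 20, c[0] = 5; result = False)

[5, 10, 19]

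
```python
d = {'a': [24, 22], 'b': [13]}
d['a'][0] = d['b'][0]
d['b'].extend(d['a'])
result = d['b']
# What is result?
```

After line 1: d = {'a': [24, 22], 'b': [13]}
After line 2 (a[0] = b[0] = 13): d = {'a': [13, 22], 'b': [13]}
After line 3 (b.extend(a) appends [13, 22]): d = {'a': [13, 22], 'b': [13, 13, 22]}
After line 4: result = d['b'] = [13, 13, 22]

[13, 13, 22]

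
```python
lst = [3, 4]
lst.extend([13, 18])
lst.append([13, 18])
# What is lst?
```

After line 1: lst = [3, 4]
After line 2 (extend unpacks [13, 18]): lst = [3, 4, 13, 18]
After line 3 (append adds [13, 18] as single element): lst = [3, 4, 13, 18, [13, 18]]

[3, 4, 13, 18, [13, 18]]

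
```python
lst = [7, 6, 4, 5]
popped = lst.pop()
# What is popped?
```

5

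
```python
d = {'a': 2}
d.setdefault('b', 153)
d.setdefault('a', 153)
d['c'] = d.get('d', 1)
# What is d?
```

After line 1: d = {'a': 2}
After line 2 (setdefault adds 'b'=153): d = {'a': 2, 'b': 153}
After line 3 (setdefault 'a' no-op, already exists): d = {'a': 2, 'b': 153}
After line 4 (get('d', 1) returns default since 'd' not in d): d = {'a': 2, 'b': 153, 'c': 1}

{'a': 2, 'b': 153, 'c': 1}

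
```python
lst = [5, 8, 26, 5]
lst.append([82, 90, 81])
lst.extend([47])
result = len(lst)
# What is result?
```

After line 1: lst = [5, 8, 26, 5]
After line 2 (append adds [82, 90, 81] as single element): lst = [5, 8, 26, 5, [82, 90, 81]]
After line 3 (extend unpacks [47], adds 47): lst = [5, 8, 26, 5, [82, 90, 81], 47]
After line 4: result = len(lst) = 6

6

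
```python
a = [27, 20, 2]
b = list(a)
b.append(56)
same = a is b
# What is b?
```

After line 1: a = [27, 20, 2]
After line 2 (b = list(a) is a shallow copy, new object): a = [27, 20, 2], b = [27, 20, 2]
After line 3 (append only mutates b): a = [27, 20, 2], b = [27, 20, 2, 56]
After line 4 (same = a is b; different objects -> False): same = False

[27, 20, 2, 56]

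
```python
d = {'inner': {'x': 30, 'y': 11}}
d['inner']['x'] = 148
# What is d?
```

After line 1: d = {'inner': {'x': 30, 'y': 11}}
After line 2 (inner x overwritten): d = {'inner': {'x': 148, 'y': 11}}

{'inner': {'x': 148, 'y': 11}}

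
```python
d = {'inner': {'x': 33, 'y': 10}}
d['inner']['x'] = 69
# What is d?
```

After line 1: d = {'inner': {'x': 33, 'y': 10}}
After line 2 (inner x overwritten): d = {'inner': {'x': 69, 'y': 10}}

{'inner': {'x': 69, 'y': 10}}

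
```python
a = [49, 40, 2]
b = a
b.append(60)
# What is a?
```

After line 1: a = [49, 40, 2]
After line 2 (b = a is an alias, same object): a = [49, 40, 2], b = [49, 40, 2]
After line 3 (b.append mutates the shared list): a = [49, 40, 2, 60], b = [49, 40, 2, 60]

[49, 40, 2, 60]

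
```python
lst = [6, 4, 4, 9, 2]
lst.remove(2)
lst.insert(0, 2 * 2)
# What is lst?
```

After line 1: lst = [6, 4, 4, 9, 2]
After line 2 (remove first 2): lst = [6, 4, 4, 9]
After line 3 (insert 4 at index 0): lst = [4, 6, 4, 4, 9]

[4, 6, 4, 4, 9]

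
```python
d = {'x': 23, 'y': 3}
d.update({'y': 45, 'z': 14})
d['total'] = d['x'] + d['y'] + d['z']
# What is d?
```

After line 1: d = {'x': 23, 'y': 3}
After line 2 (y overwritten, z added): d = {'x': 23, 'y': 45, 'z': 14}
After line 3 (total = 23 + 45 + 14 = 82): d = {'x': 23, 'y': 45, 'z': 14, 'total': 82}

{'x': 23, 'y': 45, 'z': 14, 'total': 82}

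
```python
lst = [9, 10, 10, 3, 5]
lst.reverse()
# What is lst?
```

[5, 3, 10, 10, 9]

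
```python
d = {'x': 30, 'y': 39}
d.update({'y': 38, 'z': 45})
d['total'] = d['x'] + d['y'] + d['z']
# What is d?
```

After line 1: d = {'x': 30, 'y': 39}
After line 2 (y overwritten, z added): d = {'x': 30, 'y': 38, 'z': 45}
After line 3 (total = 30 + 38 + 45 = 113): d = {'x': 30, 'y': 38, 'z': 45, 'total': 113}

{'x': 30, 'y': 38, 'z': 45, 'total': 113}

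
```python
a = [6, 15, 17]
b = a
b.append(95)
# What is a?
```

After line 1: a = [6, 15, 17]
After line 2 (b = a is an alias, same object): a = [6, 15, 17], b = [6, 15, 17]
After line 3 (b.append mutates the shared list): a = [6, 15, 17, 95], b = [6, 15, 17, 95]

[6, 15, 17, 95]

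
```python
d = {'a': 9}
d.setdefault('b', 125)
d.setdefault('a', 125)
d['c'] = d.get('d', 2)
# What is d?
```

After line 1: d = {'a': 9}
After line 2 (setdefault adds 'b'=125): d = {'a': 9, 'b': 125}
After line 3 (setdefault 'a' no-op, already exists): d = {'a': 9, 'b': 125}
After line 4 (get('d', 2) returns default since 'd' not in d): d = {'a': 9, 'b': 125, 'c': 2}

{'a': 9, 'b': 125, 'c': 2}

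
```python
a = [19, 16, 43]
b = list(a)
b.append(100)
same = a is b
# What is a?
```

After line 1: a = [19, 16, 43]
After line 2 (b = list(a) is a shallow copy, new object): a = [19, 16, 43], b = [19, 16, 43]
After line 3 (append only mutates b): a = [19, 16, 43], b = [19, 16, 43, 100]
After line 4 (same = a is b; different objects -> False): same = False

[19, 16, 43]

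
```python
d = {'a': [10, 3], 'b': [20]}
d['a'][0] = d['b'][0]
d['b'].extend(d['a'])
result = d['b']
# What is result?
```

After line 1: d = {'a': [10, 3], 'b': [20]}
After line 2 (a[0] = b[0] = 20): d = {'a': [20, 3], 'b': [20]}
After line 3 (b.extend(a) appends [20, 3]): d = {'a': [20, 3], 'b': [20, 20, 3]}
After line 4: result = d['b'] = [20, 20, 3]

[20, 20, 3]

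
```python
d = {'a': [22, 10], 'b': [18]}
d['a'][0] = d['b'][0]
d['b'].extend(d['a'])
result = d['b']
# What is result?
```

After line 1: d = {'a': [22, 10], 'b': [18]}
After line 2 (a[0] = b[0] = 18): d = {'a': [18, 10], 'b': [18]}
After line 3 (b.extend(a) appends [18, 10]): d = {'a': [18, 10], 'b': [18, 18, 10]}
After line 4: result = d['b'] = [18, 18, 10]

[18, 18, 10]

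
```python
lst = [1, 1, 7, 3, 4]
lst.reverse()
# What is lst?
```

[4, 3, 7, 1, 1]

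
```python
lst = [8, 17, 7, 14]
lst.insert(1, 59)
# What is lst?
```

[8, 59, 17, 7, 14]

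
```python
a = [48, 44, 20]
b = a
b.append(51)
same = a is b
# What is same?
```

After line 1: a = [48, 44, 20]
After line 2 (b = a is an alias, same object): a = [48, 44, 20], b = [48, 44, 20]
After line 3 (b.append mutates the shared list): a = [48, 44, 20, 51], b = [48, 44, 20, 51]
After line 4 (same = a is b; same object -> True): same = True

True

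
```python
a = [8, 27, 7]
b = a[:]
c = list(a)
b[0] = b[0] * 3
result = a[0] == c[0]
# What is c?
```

After line 1: a = [8, 27, 7]
After line 2 (b = a[:], copy): a = [8, 27, 7], b = [8, 27, 7]
After line 3 (c = list(a) is a copy, new object): c = [8, 27, 7]
After line 4 (b[0] = 8 * 3 = 24; only b mutates (copy)): a = [8, 27, 7], b = [24, 27, 7], c = [8, 27, 7]
After line 5 (a[0] = 8, c[0] = 8; result = True)

[8, 27, 7]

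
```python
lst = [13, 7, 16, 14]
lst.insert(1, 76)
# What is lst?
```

[13, 76, 7, 16, 14]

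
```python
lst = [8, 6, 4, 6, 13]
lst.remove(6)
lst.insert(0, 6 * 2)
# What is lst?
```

After line 1: lst = [8, 6, 4, 6, 13]
After line 2 (remove first 6): lst = [8, 4, 6, 13]
After line 3 (insert 12 at index 0): lst = [12, 8, 4, 6, 13]

[12, 8, 4, 6, 13]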